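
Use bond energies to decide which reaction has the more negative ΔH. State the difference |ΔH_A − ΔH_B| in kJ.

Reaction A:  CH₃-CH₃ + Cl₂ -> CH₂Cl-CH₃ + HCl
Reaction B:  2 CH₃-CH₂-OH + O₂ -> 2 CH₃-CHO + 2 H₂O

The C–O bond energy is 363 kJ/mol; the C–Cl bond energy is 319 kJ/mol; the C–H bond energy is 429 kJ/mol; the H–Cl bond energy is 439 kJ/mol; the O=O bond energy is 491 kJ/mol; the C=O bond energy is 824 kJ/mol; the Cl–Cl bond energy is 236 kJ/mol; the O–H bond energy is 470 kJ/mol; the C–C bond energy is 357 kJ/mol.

Reaction A:
  Bonds broken (reactants):
    C–C: 1 × 357 = 357
    C–H: 6 × 429 = 2574
    Cl–Cl: 1 × 236 = 236
    Σ(broken) = 3167 kJ
  Bonds formed (products):
    C–C: 1 × 357 = 357
    C–Cl: 1 × 319 = 319
    C–H: 5 × 429 = 2145
    H–Cl: 1 × 439 = 439
    Σ(formed) = 3260 kJ
  ΔH_A = 3167 − 3260 = −93 kJ
Reaction B:
  Bonds broken (reactants):
    C–C: 2 × 357 = 714
    C–H: 10 × 429 = 4290
    C–O: 2 × 363 = 726
    O–H: 2 × 470 = 940
    O=O: 1 × 491 = 491
    Σ(broken) = 7161 kJ
  Bonds formed (products):
    C–C: 2 × 357 = 714
    C–H: 8 × 429 = 3432
    C=O: 2 × 824 = 1648
    O–H: 4 × 470 = 1880
    Σ(formed) = 7674 kJ
  ΔH_B = 7161 − 7674 = −513 kJ
ΔH_A − ΔH_B = +420 kJ, so reaction B has the more negative ΔH; |ΔH_A − ΔH_B| = 420 kJ.

Reaction B, by 420 kJ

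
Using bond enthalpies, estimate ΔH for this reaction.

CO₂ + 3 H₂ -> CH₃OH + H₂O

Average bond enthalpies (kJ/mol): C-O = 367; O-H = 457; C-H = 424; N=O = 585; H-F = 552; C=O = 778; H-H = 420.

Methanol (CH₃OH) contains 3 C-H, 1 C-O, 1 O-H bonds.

ΔH ≈ −194 kJ

Bonds broken (reactants):
  C=O: 2 × 778 = 1556
  H-H: 3 × 420 = 1260
  Σ(broken) = 2816 kJ
Bonds formed (products):
  C-H: 3 × 424 = 1272
  C-O: 1 × 367 = 367
  O-H: 3 × 457 = 1371
  Σ(formed) = 3010 kJ
ΔH = Σ(broken) − Σ(formed) = 2816 − 3010 = −194 kJ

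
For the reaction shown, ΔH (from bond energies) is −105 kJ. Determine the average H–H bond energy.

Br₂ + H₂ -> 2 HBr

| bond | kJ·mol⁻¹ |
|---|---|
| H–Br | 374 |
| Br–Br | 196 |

D(H–H) ≈ 447 kJ/mol

Let D be the H–H bond energy.
Σ(broken) = 1×196 + 1×D = 196 + D
Σ(formed) = 2×374 = 748
ΔH = Σ(broken) − Σ(formed) = (196 + D) − (748) = −552 + D
Setting this equal to −105 kJ gives D = 447 kJ/mol.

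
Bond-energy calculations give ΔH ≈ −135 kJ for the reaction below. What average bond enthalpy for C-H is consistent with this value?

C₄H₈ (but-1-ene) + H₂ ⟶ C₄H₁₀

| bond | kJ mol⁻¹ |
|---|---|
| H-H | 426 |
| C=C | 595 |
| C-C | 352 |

Let D be the C-H bond energy.
Σ(broken) = 2×352 + 8×D + 1×595 + 1×426 = 1725 + 8D
Σ(formed) = 3×352 + 10×D = 1056 + 10D
ΔH = Σ(broken) − Σ(formed) = (1725 + 8D) − (1056 + 10D) = +669 − 2D
Setting this equal to −135 kJ gives 2D = 804, so D = 402 kJ/mol.

D(C-H) ≈ 402 kJ/mol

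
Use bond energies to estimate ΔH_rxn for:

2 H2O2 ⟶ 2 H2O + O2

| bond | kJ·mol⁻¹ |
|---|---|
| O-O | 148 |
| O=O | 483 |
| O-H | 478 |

ΔH ≈ −187 kJ

Bonds broken (reactants):
  O-H: 4 × 478 = 1912
  O-O: 2 × 148 = 296
  Σ(broken) = 2208 kJ
Bonds formed (products):
  O-H: 4 × 478 = 1912
  O=O: 1 × 483 = 483
  Σ(formed) = 2395 kJ
ΔH = Σ(broken) − Σ(formed) = 2208 − 2395 = −187 kJ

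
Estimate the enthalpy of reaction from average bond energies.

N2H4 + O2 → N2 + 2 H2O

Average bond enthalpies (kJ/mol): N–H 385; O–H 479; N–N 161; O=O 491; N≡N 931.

ΔH ≈ −655 kJ

Bonds broken (reactants):
  N–H: 4 × 385 = 1540
  N–N: 1 × 161 = 161
  O=O: 1 × 491 = 491
  Σ(broken) = 2192 kJ
Bonds formed (products):
  N≡N: 1 × 931 = 931
  O–H: 4 × 479 = 1916
  Σ(formed) = 2847 kJ
ΔH = Σ(broken) − Σ(formed) = 2192 − 2847 = −655 kJ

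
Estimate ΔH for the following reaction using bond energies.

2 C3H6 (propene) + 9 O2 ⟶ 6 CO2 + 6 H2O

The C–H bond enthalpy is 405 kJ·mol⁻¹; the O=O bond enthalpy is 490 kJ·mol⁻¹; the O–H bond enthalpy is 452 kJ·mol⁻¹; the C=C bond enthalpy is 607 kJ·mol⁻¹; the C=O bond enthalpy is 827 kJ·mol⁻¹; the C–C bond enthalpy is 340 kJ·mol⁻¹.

Bonds broken (reactants):
  C–C: 2 × 340 = 680
  C–H: 12 × 405 = 4860
  C=C: 2 × 607 = 1214
  O=O: 9 × 490 = 4410
  Σ(broken) = 11164 kJ
Bonds formed (products):
  C=O: 12 × 827 = 9924
  O–H: 12 × 452 = 5424
  Σ(formed) = 15348 kJ
ΔH = Σ(broken) − Σ(formed) = 11164 − 15348 = −4184 kJ

ΔH ≈ −4184 kJ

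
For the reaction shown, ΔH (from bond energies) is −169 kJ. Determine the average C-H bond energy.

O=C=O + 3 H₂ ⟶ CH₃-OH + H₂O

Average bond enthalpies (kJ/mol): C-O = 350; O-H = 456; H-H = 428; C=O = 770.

D(C-H) ≈ 425 kJ/mol

Let D be the C-H bond energy.
Σ(broken) = 2×770 + 3×428 = 2824
Σ(formed) = 3×D + 1×350 + 3×456 = 1718 + 3D
ΔH = Σ(broken) − Σ(formed) = (2824) − (1718 + 3D) = +1106 − 3D
Setting this equal to −169 kJ gives 3D = 1275, so D = 425 kJ/mol.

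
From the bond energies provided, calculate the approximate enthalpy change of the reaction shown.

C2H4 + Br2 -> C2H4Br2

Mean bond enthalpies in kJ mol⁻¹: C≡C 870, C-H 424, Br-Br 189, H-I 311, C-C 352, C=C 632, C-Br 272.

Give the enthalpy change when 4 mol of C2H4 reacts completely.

Bonds broken (reactants):
  Br-Br: 1 × 189 = 189
  C-H: 4 × 424 = 1696
  C=C: 1 × 632 = 632
  Σ(broken) = 2517 kJ
Bonds formed (products):
  C-Br: 2 × 272 = 544
  C-C: 1 × 352 = 352
  C-H: 4 × 424 = 1696
  Σ(formed) = 2592 kJ
ΔH = Σ(broken) − Σ(formed) = 2517 − 2592 = −75 kJ
For 4× the reaction as written: 4 × (−75) = −300 kJ

ΔH = −300 kJ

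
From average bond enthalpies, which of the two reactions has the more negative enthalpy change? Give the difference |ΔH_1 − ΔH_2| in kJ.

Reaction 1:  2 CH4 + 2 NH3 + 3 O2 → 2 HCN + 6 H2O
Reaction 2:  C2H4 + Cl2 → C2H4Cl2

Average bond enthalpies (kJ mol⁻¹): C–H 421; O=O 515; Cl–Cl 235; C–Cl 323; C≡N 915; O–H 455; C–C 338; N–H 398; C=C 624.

Reaction 1:
  Bonds broken (reactants):
    C–H: 8 × 421 = 3368
    N–H: 6 × 398 = 2388
    O=O: 3 × 515 = 1545
    Σ(broken) = 7301 kJ
  Bonds formed (products):
    C≡N: 2 × 915 = 1830
    C–H: 2 × 421 = 842
    O–H: 12 × 455 = 5460
    Σ(formed) = 8132 kJ
  ΔH_1 = 7301 − 8132 = −831 kJ
Reaction 2:
  Bonds broken (reactants):
    C–H: 4 × 421 = 1684
    C=C: 1 × 624 = 624
    Cl–Cl: 1 × 235 = 235
    Σ(broken) = 2543 kJ
  Bonds formed (products):
    C–C: 1 × 338 = 338
    C–Cl: 2 × 323 = 646
    C–H: 4 × 421 = 1684
    Σ(formed) = 2668 kJ
  ΔH_2 = 2543 − 2668 = −125 kJ
ΔH_1 − ΔH_2 = −706 kJ, so reaction 1 has the more negative ΔH; |ΔH_1 − ΔH_2| = 706 kJ.

Reaction 1, by 706 kJ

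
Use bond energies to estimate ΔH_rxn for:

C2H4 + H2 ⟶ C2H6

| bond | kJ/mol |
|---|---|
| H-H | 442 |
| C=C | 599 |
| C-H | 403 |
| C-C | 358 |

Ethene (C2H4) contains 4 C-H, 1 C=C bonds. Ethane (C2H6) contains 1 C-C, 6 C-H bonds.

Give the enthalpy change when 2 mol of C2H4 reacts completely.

ΔH = −246 kJ

Bonds broken (reactants):
  C-H: 4 × 403 = 1612
  C=C: 1 × 599 = 599
  H-H: 1 × 442 = 442
  Σ(broken) = 2653 kJ
Bonds formed (products):
  C-C: 1 × 358 = 358
  C-H: 6 × 403 = 2418
  Σ(formed) = 2776 kJ
ΔH = Σ(broken) − Σ(formed) = 2653 − 2776 = −123 kJ
For 2× the reaction as written: 2 × (−123) = −246 kJ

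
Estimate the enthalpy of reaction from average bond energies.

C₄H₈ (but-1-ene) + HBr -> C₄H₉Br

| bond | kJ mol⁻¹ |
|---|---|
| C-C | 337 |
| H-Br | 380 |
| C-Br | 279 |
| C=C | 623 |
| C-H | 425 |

ΔH ≈ −38 kJ

Bonds broken (reactants):
  C-C: 2 × 337 = 674
  C-H: 8 × 425 = 3400
  C=C: 1 × 623 = 623
  H-Br: 1 × 380 = 380
  Σ(broken) = 5077 kJ
Bonds formed (products):
  C-Br: 1 × 279 = 279
  C-C: 3 × 337 = 1011
  C-H: 9 × 425 = 3825
  Σ(formed) = 5115 kJ
ΔH = Σ(broken) − Σ(formed) = 5077 − 5115 = −38 kJ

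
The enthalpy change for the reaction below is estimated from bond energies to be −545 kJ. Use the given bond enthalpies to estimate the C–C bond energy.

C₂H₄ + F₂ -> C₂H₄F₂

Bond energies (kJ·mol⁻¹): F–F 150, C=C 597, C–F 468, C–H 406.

D(C–C) ≈ 356 kJ/mol

Let D be the C–C bond energy.
Σ(broken) = 4×406 + 1×597 + 1×150 = 2371
Σ(formed) = 1×D + 2×468 + 4×406 = 2560 + D
ΔH = Σ(broken) − Σ(formed) = (2371) − (2560 + D) = −189 − D
Setting this equal to −545 kJ gives D = 356 kJ/mol.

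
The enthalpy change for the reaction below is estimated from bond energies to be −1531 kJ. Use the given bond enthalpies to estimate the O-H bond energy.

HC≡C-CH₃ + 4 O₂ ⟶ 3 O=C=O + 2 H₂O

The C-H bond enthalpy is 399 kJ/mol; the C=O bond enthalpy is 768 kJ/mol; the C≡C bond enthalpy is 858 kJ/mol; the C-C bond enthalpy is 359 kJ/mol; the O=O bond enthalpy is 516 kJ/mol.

D(O-H) ≈ 450 kJ/mol

Let D be the O-H bond energy.
Σ(broken) = 1×858 + 1×359 + 4×399 + 4×516 = 4877
Σ(formed) = 6×768 + 4×D = 4608 + 4D
ΔH = Σ(broken) − Σ(formed) = (4877) − (4608 + 4D) = +269 − 4D
Setting this equal to −1531 kJ gives 4D = 1800, so D = 450 kJ/mol.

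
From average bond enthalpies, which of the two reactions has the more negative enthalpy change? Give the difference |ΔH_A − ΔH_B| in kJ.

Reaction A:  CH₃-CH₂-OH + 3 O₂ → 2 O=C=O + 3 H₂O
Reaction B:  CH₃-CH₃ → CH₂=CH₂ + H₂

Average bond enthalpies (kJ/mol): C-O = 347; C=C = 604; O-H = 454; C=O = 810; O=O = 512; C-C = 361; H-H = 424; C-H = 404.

Reaction A, by 1387 kJ

Reaction A:
  Bonds broken (reactants):
    C-C: 1 × 361 = 361
    C-H: 5 × 404 = 2020
    C-O: 1 × 347 = 347
    O-H: 1 × 454 = 454
    O=O: 3 × 512 = 1536
    Σ(broken) = 4718 kJ
  Bonds formed (products):
    C=O: 4 × 810 = 3240
    O-H: 6 × 454 = 2724
    Σ(formed) = 5964 kJ
  ΔH_A = 4718 − 5964 = −1246 kJ
Reaction B:
  Bonds broken (reactants):
    C-C: 1 × 361 = 361
    C-H: 6 × 404 = 2424
    Σ(broken) = 2785 kJ
  Bonds formed (products):
    C-H: 4 × 404 = 1616
    C=C: 1 × 604 = 604
    H-H: 1 × 424 = 424
    Σ(formed) = 2644 kJ
  ΔH_B = 2785 − 2644 = +141 kJ
ΔH_A − ΔH_B = −1387 kJ, so reaction A has the more negative ΔH; |ΔH_A − ΔH_B| = 1387 kJ.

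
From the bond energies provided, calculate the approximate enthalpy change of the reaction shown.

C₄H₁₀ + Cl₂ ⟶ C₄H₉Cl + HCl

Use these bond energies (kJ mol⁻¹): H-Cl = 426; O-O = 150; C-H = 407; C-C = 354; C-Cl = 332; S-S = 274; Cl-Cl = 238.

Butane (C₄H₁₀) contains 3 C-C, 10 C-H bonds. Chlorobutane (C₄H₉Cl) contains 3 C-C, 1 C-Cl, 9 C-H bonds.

ΔH ≈ −113 kJ

Bonds broken (reactants):
  C-C: 3 × 354 = 1062
  C-H: 10 × 407 = 4070
  Cl-Cl: 1 × 238 = 238
  Σ(broken) = 5370 kJ
Bonds formed (products):
  C-C: 3 × 354 = 1062
  C-Cl: 1 × 332 = 332
  C-H: 9 × 407 = 3663
  H-Cl: 1 × 426 = 426
  Σ(formed) = 5483 kJ
ΔH = Σ(broken) − Σ(formed) = 5370 − 5483 = −113 kJ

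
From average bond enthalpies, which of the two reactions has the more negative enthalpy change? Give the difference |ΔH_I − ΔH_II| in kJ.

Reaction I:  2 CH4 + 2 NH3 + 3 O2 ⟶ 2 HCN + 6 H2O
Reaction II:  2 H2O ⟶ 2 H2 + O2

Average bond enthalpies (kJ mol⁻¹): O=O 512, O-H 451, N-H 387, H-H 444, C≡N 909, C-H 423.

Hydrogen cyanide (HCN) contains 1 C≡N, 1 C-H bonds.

Reaction I:
  Bonds broken (reactants):
    C-H: 8 × 423 = 3384
    N-H: 6 × 387 = 2322
    O=O: 3 × 512 = 1536
    Σ(broken) = 7242 kJ
  Bonds formed (products):
    C≡N: 2 × 909 = 1818
    C-H: 2 × 423 = 846
    O-H: 12 × 451 = 5412
    Σ(formed) = 8076 kJ
  ΔH_I = 7242 − 8076 = −834 kJ
Reaction II:
  Bonds broken (reactants):
    O-H: 4 × 451 = 1804
    Σ(broken) = 1804 kJ
  Bonds formed (products):
    H-H: 2 × 444 = 888
    O=O: 1 × 512 = 512
    Σ(formed) = 1400 kJ
  ΔH_II = 1804 − 1400 = +404 kJ
ΔH_I − ΔH_II = −1238 kJ, so reaction I has the more negative ΔH; |ΔH_I − ΔH_II| = 1238 kJ.

Reaction I, by 1238 kJ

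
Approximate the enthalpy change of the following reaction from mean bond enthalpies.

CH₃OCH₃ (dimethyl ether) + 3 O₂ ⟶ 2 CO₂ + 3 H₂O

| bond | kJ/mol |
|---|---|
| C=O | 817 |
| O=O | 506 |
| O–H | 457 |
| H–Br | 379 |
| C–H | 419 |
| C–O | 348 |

ΔH ≈ −1282 kJ

Bonds broken (reactants):
  C–H: 6 × 419 = 2514
  C–O: 2 × 348 = 696
  O=O: 3 × 506 = 1518
  Σ(broken) = 4728 kJ
Bonds formed (products):
  C=O: 4 × 817 = 3268
  O–H: 6 × 457 = 2742
  Σ(formed) = 6010 kJ
ΔH = Σ(broken) − Σ(formed) = 4728 − 6010 = −1282 kJ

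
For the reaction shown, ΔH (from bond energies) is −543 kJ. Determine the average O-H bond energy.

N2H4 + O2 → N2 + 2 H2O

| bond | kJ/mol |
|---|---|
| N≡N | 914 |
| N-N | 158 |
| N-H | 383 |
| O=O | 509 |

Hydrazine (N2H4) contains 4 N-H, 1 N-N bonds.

Let D be the O-H bond energy.
Σ(broken) = 4×383 + 1×158 + 1×509 = 2199
Σ(formed) = 1×914 + 4×D = 914 + 4D
ΔH = Σ(broken) − Σ(formed) = (2199) − (914 + 4D) = +1285 − 4D
Setting this equal to −543 kJ gives 4D = 1828, so D = 457 kJ/mol.

D(O-H) ≈ 457 kJ/mol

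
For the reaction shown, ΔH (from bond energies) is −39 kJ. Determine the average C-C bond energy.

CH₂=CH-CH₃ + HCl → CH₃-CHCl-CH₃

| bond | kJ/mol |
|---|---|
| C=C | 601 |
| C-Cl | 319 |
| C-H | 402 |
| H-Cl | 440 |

D(C-C) ≈ 359 kJ/mol

Let D be the C-C bond energy.
Σ(broken) = 1×D + 6×402 + 1×601 + 1×440 = 3453 + D
Σ(formed) = 2×D + 1×319 + 7×402 = 3133 + 2D
ΔH = Σ(broken) − Σ(formed) = (3453 + D) − (3133 + 2D) = +320 − D
Setting this equal to −39 kJ gives D = 359 kJ/mol.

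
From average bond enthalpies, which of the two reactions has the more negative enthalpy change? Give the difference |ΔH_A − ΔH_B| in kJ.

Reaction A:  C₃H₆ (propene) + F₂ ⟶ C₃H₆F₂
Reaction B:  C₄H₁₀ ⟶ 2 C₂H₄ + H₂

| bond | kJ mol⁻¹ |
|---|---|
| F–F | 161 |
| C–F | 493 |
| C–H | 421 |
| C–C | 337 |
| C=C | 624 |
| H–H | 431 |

Reaction A, by 712 kJ

Reaction A:
  Bonds broken (reactants):
    C–C: 1 × 337 = 337
    C–H: 6 × 421 = 2526
    C=C: 1 × 624 = 624
    F–F: 1 × 161 = 161
    Σ(broken) = 3648 kJ
  Bonds formed (products):
    C–C: 2 × 337 = 674
    C–F: 2 × 493 = 986
    C–H: 6 × 421 = 2526
    Σ(formed) = 4186 kJ
  ΔH_A = 3648 − 4186 = −538 kJ
Reaction B:
  Bonds broken (reactants):
    C–C: 3 × 337 = 1011
    C–H: 10 × 421 = 4210
    Σ(broken) = 5221 kJ
  Bonds formed (products):
    C–H: 8 × 421 = 3368
    C=C: 2 × 624 = 1248
    H–H: 1 × 431 = 431
    Σ(formed) = 5047 kJ
  ΔH_B = 5221 − 5047 = +174 kJ
ΔH_A − ΔH_B = −712 kJ, so reaction A has the more negative ΔH; |ΔH_A − ΔH_B| = 712 kJ.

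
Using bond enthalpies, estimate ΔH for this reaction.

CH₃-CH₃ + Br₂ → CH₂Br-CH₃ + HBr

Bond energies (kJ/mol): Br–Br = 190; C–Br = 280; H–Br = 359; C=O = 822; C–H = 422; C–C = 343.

Bonds broken (reactants):
  Br–Br: 1 × 190 = 190
  C–C: 1 × 343 = 343
  C–H: 6 × 422 = 2532
  Σ(broken) = 3065 kJ
Bonds formed (products):
  C–Br: 1 × 280 = 280
  C–C: 1 × 343 = 343
  C–H: 5 × 422 = 2110
  H–Br: 1 × 359 = 359
  Σ(formed) = 3092 kJ
ΔH = Σ(broken) − Σ(formed) = 3065 − 3092 = −27 kJ

ΔH ≈ −27 kJ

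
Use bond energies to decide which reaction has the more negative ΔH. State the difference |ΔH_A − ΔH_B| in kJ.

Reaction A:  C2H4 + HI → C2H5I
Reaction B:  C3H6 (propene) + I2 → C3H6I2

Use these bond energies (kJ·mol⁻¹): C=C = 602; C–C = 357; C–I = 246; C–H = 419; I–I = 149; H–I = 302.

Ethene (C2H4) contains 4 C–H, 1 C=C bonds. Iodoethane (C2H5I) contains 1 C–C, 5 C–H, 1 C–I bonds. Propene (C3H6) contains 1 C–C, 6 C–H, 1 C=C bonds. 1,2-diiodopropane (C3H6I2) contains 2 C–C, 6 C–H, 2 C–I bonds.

Reaction A:
  Bonds broken (reactants):
    C–H: 4 × 419 = 1676
    C=C: 1 × 602 = 602
    H–I: 1 × 302 = 302
    Σ(broken) = 2580 kJ
  Bonds formed (products):
    C–C: 1 × 357 = 357
    C–H: 5 × 419 = 2095
    C–I: 1 × 246 = 246
    Σ(formed) = 2698 kJ
  ΔH_A = 2580 − 2698 = −118 kJ
Reaction B:
  Bonds broken (reactants):
    C–C: 1 × 357 = 357
    C–H: 6 × 419 = 2514
    C=C: 1 × 602 = 602
    I–I: 1 × 149 = 149
    Σ(broken) = 3622 kJ
  Bonds formed (products):
    C–C: 2 × 357 = 714
    C–H: 6 × 419 = 2514
    C–I: 2 × 246 = 492
    Σ(formed) = 3720 kJ
  ΔH_B = 3622 − 3720 = −98 kJ
ΔH_A − ΔH_B = −20 kJ, so reaction A has the more negative ΔH; |ΔH_A − ΔH_B| = 20 kJ.

Reaction A, by 20 kJ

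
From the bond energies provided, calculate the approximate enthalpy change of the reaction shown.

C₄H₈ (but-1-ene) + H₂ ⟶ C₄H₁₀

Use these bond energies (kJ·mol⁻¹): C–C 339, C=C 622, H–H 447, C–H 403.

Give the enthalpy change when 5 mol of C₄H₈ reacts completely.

Bonds broken (reactants):
  C–C: 2 × 339 = 678
  C–H: 8 × 403 = 3224
  C=C: 1 × 622 = 622
  H–H: 1 × 447 = 447
  Σ(broken) = 4971 kJ
Bonds formed (products):
  C–C: 3 × 339 = 1017
  C–H: 10 × 403 = 4030
  Σ(formed) = 5047 kJ
ΔH = Σ(broken) − Σ(formed) = 4971 − 5047 = −76 kJ
For 5× the reaction as written: 5 × (−76) = −380 kJ

ΔH = −380 kJ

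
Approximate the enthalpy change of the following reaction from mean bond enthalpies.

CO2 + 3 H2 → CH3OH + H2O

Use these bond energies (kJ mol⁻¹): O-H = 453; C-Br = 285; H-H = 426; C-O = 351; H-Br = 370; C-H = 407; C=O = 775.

ΔH ≈ −103 kJ

Bonds broken (reactants):
  C=O: 2 × 775 = 1550
  H-H: 3 × 426 = 1278
  Σ(broken) = 2828 kJ
Bonds formed (products):
  C-H: 3 × 407 = 1221
  C-O: 1 × 351 = 351
  O-H: 3 × 453 = 1359
  Σ(formed) = 2931 kJ
ΔH = Σ(broken) − Σ(formed) = 2828 − 2931 = −103 kJ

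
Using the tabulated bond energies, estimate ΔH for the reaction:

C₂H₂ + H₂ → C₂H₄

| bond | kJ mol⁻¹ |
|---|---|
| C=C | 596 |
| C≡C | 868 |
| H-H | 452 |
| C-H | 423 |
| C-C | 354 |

Bonds broken (reactants):
  C≡C: 1 × 868 = 868
  C-H: 2 × 423 = 846
  H-H: 1 × 452 = 452
  Σ(broken) = 2166 kJ
Bonds formed (products):
  C-H: 4 × 423 = 1692
  C=C: 1 × 596 = 596
  Σ(formed) = 2288 kJ
ΔH = Σ(broken) − Σ(formed) = 2166 − 2288 = −122 kJ

ΔH ≈ −122 kJ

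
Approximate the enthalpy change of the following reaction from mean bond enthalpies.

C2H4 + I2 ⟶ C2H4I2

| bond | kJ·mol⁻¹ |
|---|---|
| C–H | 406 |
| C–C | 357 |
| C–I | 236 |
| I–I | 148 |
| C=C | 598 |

ΔH ≈ −83 kJ

Bonds broken (reactants):
  C–H: 4 × 406 = 1624
  C=C: 1 × 598 = 598
  I–I: 1 × 148 = 148
  Σ(broken) = 2370 kJ
Bonds formed (products):
  C–C: 1 × 357 = 357
  C–H: 4 × 406 = 1624
  C–I: 2 × 236 = 472
  Σ(formed) = 2453 kJ
ΔH = Σ(broken) − Σ(formed) = 2370 − 2453 = −83 kJ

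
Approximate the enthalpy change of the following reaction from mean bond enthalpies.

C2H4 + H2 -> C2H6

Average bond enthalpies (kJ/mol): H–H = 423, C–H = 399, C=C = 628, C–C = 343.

Bonds broken (reactants):
  C–H: 4 × 399 = 1596
  C=C: 1 × 628 = 628
  H–H: 1 × 423 = 423
  Σ(broken) = 2647 kJ
Bonds formed (products):
  C–C: 1 × 343 = 343
  C–H: 6 × 399 = 2394
  Σ(formed) = 2737 kJ
ΔH = Σ(broken) − Σ(formed) = 2647 − 2737 = −90 kJ

ΔH ≈ −90 kJ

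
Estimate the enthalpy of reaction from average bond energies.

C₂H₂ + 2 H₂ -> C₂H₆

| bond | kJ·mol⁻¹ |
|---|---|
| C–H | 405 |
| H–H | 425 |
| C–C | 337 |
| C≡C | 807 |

ΔH ≈ −300 kJ

Bonds broken (reactants):
  C≡C: 1 × 807 = 807
  C–H: 2 × 405 = 810
  H–H: 2 × 425 = 850
  Σ(broken) = 2467 kJ
Bonds formed (products):
  C–C: 1 × 337 = 337
  C–H: 6 × 405 = 2430
  Σ(formed) = 2767 kJ
ΔH = Σ(broken) − Σ(formed) = 2467 − 2767 = −300 kJ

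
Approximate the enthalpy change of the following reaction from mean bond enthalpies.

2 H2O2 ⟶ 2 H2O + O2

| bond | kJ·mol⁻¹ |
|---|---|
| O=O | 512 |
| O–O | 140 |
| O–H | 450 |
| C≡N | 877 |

ΔH ≈ −232 kJ

Bonds broken (reactants):
  O–H: 4 × 450 = 1800
  O–O: 2 × 140 = 280
  Σ(broken) = 2080 kJ
Bonds formed (products):
  O–H: 4 × 450 = 1800
  O=O: 1 × 512 = 512
  Σ(formed) = 2312 kJ
ΔH = Σ(broken) − Σ(formed) = 2080 − 2312 = −232 kJ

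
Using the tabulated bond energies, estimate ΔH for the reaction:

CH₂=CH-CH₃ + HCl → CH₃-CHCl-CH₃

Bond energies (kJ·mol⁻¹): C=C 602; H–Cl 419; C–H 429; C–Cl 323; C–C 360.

ΔH ≈ −91 kJ

Bonds broken (reactants):
  C–C: 1 × 360 = 360
  C–H: 6 × 429 = 2574
  C=C: 1 × 602 = 602
  H–Cl: 1 × 419 = 419
  Σ(broken) = 3955 kJ
Bonds formed (products):
  C–C: 2 × 360 = 720
  C–Cl: 1 × 323 = 323
  C–H: 7 × 429 = 3003
  Σ(formed) = 4046 kJ
ΔH = Σ(broken) − Σ(formed) = 3955 − 4046 = −91 kJ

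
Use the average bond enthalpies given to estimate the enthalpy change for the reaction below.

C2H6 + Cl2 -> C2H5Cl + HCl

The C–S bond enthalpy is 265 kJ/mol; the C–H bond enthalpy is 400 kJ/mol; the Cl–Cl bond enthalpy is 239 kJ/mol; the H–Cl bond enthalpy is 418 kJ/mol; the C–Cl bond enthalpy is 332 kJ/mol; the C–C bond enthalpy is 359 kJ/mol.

ΔH ≈ −111 kJ

Bonds broken (reactants):
  C–C: 1 × 359 = 359
  C–H: 6 × 400 = 2400
  Cl–Cl: 1 × 239 = 239
  Σ(broken) = 2998 kJ
Bonds formed (products):
  C–C: 1 × 359 = 359
  C–Cl: 1 × 332 = 332
  C–H: 5 × 400 = 2000
  H–Cl: 1 × 418 = 418
  Σ(formed) = 3109 kJ
ΔH = Σ(broken) − Σ(formed) = 2998 − 3109 = −111 kJ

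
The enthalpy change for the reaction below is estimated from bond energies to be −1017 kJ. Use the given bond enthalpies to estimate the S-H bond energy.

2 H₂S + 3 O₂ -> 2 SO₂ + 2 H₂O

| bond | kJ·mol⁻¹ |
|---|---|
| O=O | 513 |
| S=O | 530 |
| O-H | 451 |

D(S-H) ≈ 342 kJ/mol

Let D be the S-H bond energy.
Σ(broken) = 3×513 + 4×D = 1539 + 4D
Σ(formed) = 4×451 + 4×530 = 3924
ΔH = Σ(broken) − Σ(formed) = (1539 + 4D) − (3924) = −2385 + 4D
Setting this equal to −1017 kJ gives 4D = 1368, so D = 342 kJ/mol.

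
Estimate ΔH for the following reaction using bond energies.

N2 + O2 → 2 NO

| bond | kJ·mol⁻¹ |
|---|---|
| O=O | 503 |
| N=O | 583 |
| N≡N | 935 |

ΔH ≈ +272 kJ

Bonds broken (reactants):
  N≡N: 1 × 935 = 935
  O=O: 1 × 503 = 503
  Σ(broken) = 1438 kJ
Bonds formed (products):
  N=O: 2 × 583 = 1166
  Σ(formed) = 1166 kJ
ΔH = Σ(broken) − Σ(formed) = 1438 − 1166 = +272 kJ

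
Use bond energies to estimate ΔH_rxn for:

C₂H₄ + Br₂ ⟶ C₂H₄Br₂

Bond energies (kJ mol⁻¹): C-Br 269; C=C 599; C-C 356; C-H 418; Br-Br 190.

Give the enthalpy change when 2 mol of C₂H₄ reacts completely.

Bonds broken (reactants):
  Br-Br: 1 × 190 = 190
  C-H: 4 × 418 = 1672
  C=C: 1 × 599 = 599
  Σ(broken) = 2461 kJ
Bonds formed (products):
  C-Br: 2 × 269 = 538
  C-C: 1 × 356 = 356
  C-H: 4 × 418 = 1672
  Σ(formed) = 2566 kJ
ΔH = Σ(broken) − Σ(formed) = 2461 − 2566 = −105 kJ
For 2× the reaction as written: 2 × (−105) = −210 kJ

ΔH = −210 kJ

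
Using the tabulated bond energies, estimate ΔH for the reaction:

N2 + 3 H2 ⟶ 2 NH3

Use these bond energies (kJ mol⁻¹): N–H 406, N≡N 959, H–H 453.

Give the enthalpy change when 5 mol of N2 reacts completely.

ΔH = −590 kJ

Bonds broken (reactants):
  H–H: 3 × 453 = 1359
  N≡N: 1 × 959 = 959
  Σ(broken) = 2318 kJ
Bonds formed (products):
  N–H: 6 × 406 = 2436
  Σ(formed) = 2436 kJ
ΔH = Σ(broken) − Σ(formed) = 2318 − 2436 = −118 kJ
For 5× the reaction as written: 5 × (−118) = −590 kJ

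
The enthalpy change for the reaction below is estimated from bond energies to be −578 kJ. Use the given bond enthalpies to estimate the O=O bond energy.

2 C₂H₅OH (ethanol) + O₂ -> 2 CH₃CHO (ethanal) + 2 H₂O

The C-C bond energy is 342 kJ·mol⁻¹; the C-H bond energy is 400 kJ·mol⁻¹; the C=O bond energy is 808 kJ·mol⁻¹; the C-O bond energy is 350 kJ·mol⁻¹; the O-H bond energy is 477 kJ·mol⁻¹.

Let D be the O=O bond energy.
Σ(broken) = 2×342 + 10×400 + 2×350 + 2×477 + 1×D = 6338 + D
Σ(formed) = 2×342 + 8×400 + 2×808 + 4×477 = 7408
ΔH = Σ(broken) − Σ(formed) = (6338 + D) − (7408) = −1070 + D
Setting this equal to −578 kJ gives D = 492 kJ/mol.

D(O=O) ≈ 492 kJ/mol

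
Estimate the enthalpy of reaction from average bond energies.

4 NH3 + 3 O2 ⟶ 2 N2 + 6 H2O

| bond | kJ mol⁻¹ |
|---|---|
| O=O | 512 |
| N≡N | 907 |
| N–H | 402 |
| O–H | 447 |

Bonds broken (reactants):
  N–H: 12 × 402 = 4824
  O=O: 3 × 512 = 1536
  Σ(broken) = 6360 kJ
Bonds formed (products):
  N≡N: 2 × 907 = 1814
  O–H: 12 × 447 = 5364
  Σ(formed) = 7178 kJ
ΔH = Σ(broken) − Σ(formed) = 6360 − 7178 = −818 kJ

ΔH ≈ −818 kJ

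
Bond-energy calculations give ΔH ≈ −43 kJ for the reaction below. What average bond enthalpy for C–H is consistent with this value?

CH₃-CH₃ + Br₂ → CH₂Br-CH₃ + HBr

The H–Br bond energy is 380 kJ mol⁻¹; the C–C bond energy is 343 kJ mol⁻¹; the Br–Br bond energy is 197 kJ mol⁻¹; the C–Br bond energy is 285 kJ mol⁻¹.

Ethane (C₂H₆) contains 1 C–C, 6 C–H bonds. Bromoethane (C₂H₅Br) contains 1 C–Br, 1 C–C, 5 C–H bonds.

D(C–H) ≈ 425 kJ/mol

Let D be the C–H bond energy.
Σ(broken) = 1×197 + 1×343 + 6×D = 540 + 6D
Σ(formed) = 1×285 + 1×343 + 5×D + 1×380 = 1008 + 5D
ΔH = Σ(broken) − Σ(formed) = (540 + 6D) − (1008 + 5D) = −468 + D
Setting this equal to −43 kJ gives D = 425 kJ/mol.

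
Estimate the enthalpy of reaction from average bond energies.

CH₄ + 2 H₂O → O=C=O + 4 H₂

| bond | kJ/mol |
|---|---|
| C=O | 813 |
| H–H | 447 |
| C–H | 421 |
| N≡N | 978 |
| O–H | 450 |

ΔH ≈ +70 kJ

Bonds broken (reactants):
  C–H: 4 × 421 = 1684
  O–H: 4 × 450 = 1800
  Σ(broken) = 3484 kJ
Bonds formed (products):
  C=O: 2 × 813 = 1626
  H–H: 4 × 447 = 1788
  Σ(formed) = 3414 kJ
ΔH = Σ(broken) − Σ(formed) = 3484 − 3414 = +70 kJ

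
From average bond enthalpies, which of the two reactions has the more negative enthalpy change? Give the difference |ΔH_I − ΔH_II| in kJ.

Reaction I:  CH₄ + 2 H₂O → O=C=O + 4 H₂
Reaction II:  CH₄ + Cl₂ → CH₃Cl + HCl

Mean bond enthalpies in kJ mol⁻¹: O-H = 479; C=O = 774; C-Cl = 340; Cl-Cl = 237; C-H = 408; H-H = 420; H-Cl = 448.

Reaction I:
  Bonds broken (reactants):
    C-H: 4 × 408 = 1632
    O-H: 4 × 479 = 1916
    Σ(broken) = 3548 kJ
  Bonds formed (products):
    C=O: 2 × 774 = 1548
    H-H: 4 × 420 = 1680
    Σ(formed) = 3228 kJ
  ΔH_I = 3548 − 3228 = +320 kJ
Reaction II:
  Bonds broken (reactants):
    C-H: 4 × 408 = 1632
    Cl-Cl: 1 × 237 = 237
    Σ(broken) = 1869 kJ
  Bonds formed (products):
    C-Cl: 1 × 340 = 340
    C-H: 3 × 408 = 1224
    H-Cl: 1 × 448 = 448
    Σ(formed) = 2012 kJ
  ΔH_II = 1869 − 2012 = −143 kJ
ΔH_I − ΔH_II = +463 kJ, so reaction II has the more negative ΔH; |ΔH_I − ΔH_II| = 463 kJ.

Reaction II, by 463 kJ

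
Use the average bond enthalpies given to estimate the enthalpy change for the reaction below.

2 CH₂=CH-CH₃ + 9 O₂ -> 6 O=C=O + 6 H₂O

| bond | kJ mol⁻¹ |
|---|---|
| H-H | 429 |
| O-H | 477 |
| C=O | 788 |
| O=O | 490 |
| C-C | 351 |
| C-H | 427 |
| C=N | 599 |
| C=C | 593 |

ΔH ≈ −3758 kJ

Bonds broken (reactants):
  C-C: 2 × 351 = 702
  C-H: 12 × 427 = 5124
  C=C: 2 × 593 = 1186
  O=O: 9 × 490 = 4410
  Σ(broken) = 11422 kJ
Bonds formed (products):
  C=O: 12 × 788 = 9456
  O-H: 12 × 477 = 5724
  Σ(formed) = 15180 kJ
ΔH = Σ(broken) − Σ(formed) = 11422 − 15180 = −3758 kJ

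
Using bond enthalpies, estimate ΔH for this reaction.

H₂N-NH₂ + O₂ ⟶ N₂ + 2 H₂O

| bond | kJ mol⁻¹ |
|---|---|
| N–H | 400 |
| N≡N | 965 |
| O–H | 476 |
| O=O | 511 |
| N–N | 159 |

Bonds broken (reactants):
  N–H: 4 × 400 = 1600
  N–N: 1 × 159 = 159
  O=O: 1 × 511 = 511
  Σ(broken) = 2270 kJ
Bonds formed (products):
  N≡N: 1 × 965 = 965
  O–H: 4 × 476 = 1904
  Σ(formed) = 2869 kJ
ΔH = Σ(broken) − Σ(formed) = 2270 − 2869 = −599 kJ

ΔH ≈ −599 kJ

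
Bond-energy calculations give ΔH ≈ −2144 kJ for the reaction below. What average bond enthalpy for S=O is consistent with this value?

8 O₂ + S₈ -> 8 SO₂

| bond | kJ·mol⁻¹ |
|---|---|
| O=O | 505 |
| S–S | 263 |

Let D be the S=O bond energy.
Σ(broken) = 8×505 + 8×263 = 6144
Σ(formed) = 16×D = 16D
ΔH = Σ(broken) − Σ(formed) = (6144) − (16D) = +6144 − 16D
Setting this equal to −2144 kJ gives 16D = 8288, so D = 518 kJ/mol.

D(S=O) ≈ 518 kJ/mol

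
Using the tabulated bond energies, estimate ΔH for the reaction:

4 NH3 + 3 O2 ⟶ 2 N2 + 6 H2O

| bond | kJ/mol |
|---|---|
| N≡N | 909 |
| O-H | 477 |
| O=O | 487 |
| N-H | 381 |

Bonds broken (reactants):
  N-H: 12 × 381 = 4572
  O=O: 3 × 487 = 1461
  Σ(broken) = 6033 kJ
Bonds formed (products):
  N≡N: 2 × 909 = 1818
  O-H: 12 × 477 = 5724
  Σ(formed) = 7542 kJ
ΔH = Σ(broken) − Σ(formed) = 6033 − 7542 = −1509 kJ

ΔH ≈ −1509 kJ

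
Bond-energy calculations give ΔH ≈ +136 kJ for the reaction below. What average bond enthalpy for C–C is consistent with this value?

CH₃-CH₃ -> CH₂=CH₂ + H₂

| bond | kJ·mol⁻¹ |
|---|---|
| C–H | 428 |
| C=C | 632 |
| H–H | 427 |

D(C–C) ≈ 339 kJ/mol

Let D be the C–C bond energy.
Σ(broken) = 1×D + 6×428 = 2568 + D
Σ(formed) = 4×428 + 1×632 + 1×427 = 2771
ΔH = Σ(broken) − Σ(formed) = (2568 + D) − (2771) = −203 + D
Setting this equal to +136 kJ gives D = 339 kJ/mol.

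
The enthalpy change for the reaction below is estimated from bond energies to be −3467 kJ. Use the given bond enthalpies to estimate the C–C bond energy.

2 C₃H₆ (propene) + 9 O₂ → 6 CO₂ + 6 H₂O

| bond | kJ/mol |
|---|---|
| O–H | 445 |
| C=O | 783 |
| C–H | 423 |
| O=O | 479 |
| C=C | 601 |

D(C–C) ≈ 340 kJ/mol

Let D be the C–C bond energy.
Σ(broken) = 2×D + 12×423 + 2×601 + 9×479 = 10589 + 2D
Σ(formed) = 12×783 + 12×445 = 14736
ΔH = Σ(broken) − Σ(formed) = (10589 + 2D) − (14736) = −4147 + 2D
Setting this equal to −3467 kJ gives 2D = 680, so D = 340 kJ/mol.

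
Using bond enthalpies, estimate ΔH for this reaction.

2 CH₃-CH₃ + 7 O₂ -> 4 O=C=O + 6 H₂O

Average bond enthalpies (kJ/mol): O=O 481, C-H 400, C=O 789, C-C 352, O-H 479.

ΔH ≈ −3189 kJ

Bonds broken (reactants):
  C-C: 2 × 352 = 704
  C-H: 12 × 400 = 4800
  O=O: 7 × 481 = 3367
  Σ(broken) = 8871 kJ
Bonds formed (products):
  C=O: 8 × 789 = 6312
  O-H: 12 × 479 = 5748
  Σ(formed) = 12060 kJ
ΔH = Σ(broken) − Σ(formed) = 8871 − 12060 = −3189 kJ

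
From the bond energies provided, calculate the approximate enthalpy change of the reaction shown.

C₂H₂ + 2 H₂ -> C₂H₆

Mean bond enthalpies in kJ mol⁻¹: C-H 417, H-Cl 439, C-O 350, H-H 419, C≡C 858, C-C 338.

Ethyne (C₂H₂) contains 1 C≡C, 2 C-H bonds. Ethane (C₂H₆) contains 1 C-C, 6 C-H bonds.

ΔH ≈ −310 kJ

Bonds broken (reactants):
  C≡C: 1 × 858 = 858
  C-H: 2 × 417 = 834
  H-H: 2 × 419 = 838
  Σ(broken) = 2530 kJ
Bonds formed (products):
  C-C: 1 × 338 = 338
  C-H: 6 × 417 = 2502
  Σ(formed) = 2840 kJ
ΔH = Σ(broken) − Σ(formed) = 2530 − 2840 = −310 kJ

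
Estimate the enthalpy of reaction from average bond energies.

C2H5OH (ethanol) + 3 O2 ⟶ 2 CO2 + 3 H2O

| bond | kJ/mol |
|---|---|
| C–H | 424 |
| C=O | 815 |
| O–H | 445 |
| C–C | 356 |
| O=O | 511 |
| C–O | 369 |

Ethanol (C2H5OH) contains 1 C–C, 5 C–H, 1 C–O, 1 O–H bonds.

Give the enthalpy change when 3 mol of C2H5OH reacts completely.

Bonds broken (reactants):
  C–C: 1 × 356 = 356
  C–H: 5 × 424 = 2120
  C–O: 1 × 369 = 369
  O–H: 1 × 445 = 445
  O=O: 3 × 511 = 1533
  Σ(broken) = 4823 kJ
Bonds formed (products):
  C=O: 4 × 815 = 3260
  O–H: 6 × 445 = 2670
  Σ(formed) = 5930 kJ
ΔH = Σ(broken) − Σ(formed) = 4823 − 5930 = −1107 kJ
For 3× the reaction as written: 3 × (−1107) = −3321 kJ

ΔH = −3321 kJ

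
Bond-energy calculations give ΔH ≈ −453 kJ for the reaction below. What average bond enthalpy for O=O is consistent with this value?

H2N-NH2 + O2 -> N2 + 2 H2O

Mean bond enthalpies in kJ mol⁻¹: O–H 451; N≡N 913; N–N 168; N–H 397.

D(O=O) ≈ 508 kJ/mol

Let D be the O=O bond energy.
Σ(broken) = 4×397 + 1×168 + 1×D = 1756 + D
Σ(formed) = 1×913 + 4×451 = 2717
ΔH = Σ(broken) − Σ(formed) = (1756 + D) − (2717) = −961 + D
Setting this equal to −453 kJ gives D = 508 kJ/mol.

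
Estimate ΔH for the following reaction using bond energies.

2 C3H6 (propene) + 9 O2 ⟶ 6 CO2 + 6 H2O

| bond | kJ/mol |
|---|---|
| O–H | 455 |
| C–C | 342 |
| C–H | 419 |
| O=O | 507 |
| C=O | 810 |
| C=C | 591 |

Bonds broken (reactants):
  C–C: 2 × 342 = 684
  C–H: 12 × 419 = 5028
  C=C: 2 × 591 = 1182
  O=O: 9 × 507 = 4563
  Σ(broken) = 11457 kJ
Bonds formed (products):
  C=O: 12 × 810 = 9720
  O–H: 12 × 455 = 5460
  Σ(formed) = 15180 kJ
ΔH = Σ(broken) − Σ(formed) = 11457 − 15180 = −3723 kJ

ΔH ≈ −3723 kJ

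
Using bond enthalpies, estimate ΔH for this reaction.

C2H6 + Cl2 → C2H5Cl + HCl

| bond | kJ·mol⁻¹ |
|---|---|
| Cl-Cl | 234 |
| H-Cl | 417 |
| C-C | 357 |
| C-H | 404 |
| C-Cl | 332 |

ΔH ≈ −111 kJ

Bonds broken (reactants):
  C-C: 1 × 357 = 357
  C-H: 6 × 404 = 2424
  Cl-Cl: 1 × 234 = 234
  Σ(broken) = 3015 kJ
Bonds formed (products):
  C-C: 1 × 357 = 357
  C-Cl: 1 × 332 = 332
  C-H: 5 × 404 = 2020
  H-Cl: 1 × 417 = 417
  Σ(formed) = 3126 kJ
ΔH = Σ(broken) − Σ(formed) = 3015 − 3126 = −111 kJ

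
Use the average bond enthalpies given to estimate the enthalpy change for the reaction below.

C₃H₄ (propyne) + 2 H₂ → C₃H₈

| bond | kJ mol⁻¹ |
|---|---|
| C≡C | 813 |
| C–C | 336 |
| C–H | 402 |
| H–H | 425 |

Bonds broken (reactants):
  C≡C: 1 × 813 = 813
  C–C: 1 × 336 = 336
  C–H: 4 × 402 = 1608
  H–H: 2 × 425 = 850
  Σ(broken) = 3607 kJ
Bonds formed (products):
  C–C: 2 × 336 = 672
  C–H: 8 × 402 = 3216
  Σ(formed) = 3888 kJ
ΔH = Σ(broken) − Σ(formed) = 3607 − 3888 = −281 kJ

ΔH ≈ −281 kJ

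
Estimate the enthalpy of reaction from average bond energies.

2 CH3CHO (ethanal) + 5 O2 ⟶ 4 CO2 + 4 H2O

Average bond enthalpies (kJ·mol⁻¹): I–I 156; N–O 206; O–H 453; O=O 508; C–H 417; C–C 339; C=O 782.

Bonds broken (reactants):
  C–C: 2 × 339 = 678
  C–H: 8 × 417 = 3336
  C=O: 2 × 782 = 1564
  O=O: 5 × 508 = 2540
  Σ(broken) = 8118 kJ
Bonds formed (products):
  C=O: 8 × 782 = 6256
  O–H: 8 × 453 = 3624
  Σ(formed) = 9880 kJ
ΔH = Σ(broken) − Σ(formed) = 8118 − 9880 = −1762 kJ

ΔH ≈ −1762 kJ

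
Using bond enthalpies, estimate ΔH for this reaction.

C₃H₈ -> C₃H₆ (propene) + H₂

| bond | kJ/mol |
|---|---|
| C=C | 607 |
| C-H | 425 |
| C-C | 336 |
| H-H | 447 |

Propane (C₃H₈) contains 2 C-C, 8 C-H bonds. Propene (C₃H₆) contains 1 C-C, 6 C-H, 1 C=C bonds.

ΔH ≈ +132 kJ

Bonds broken (reactants):
  C-C: 2 × 336 = 672
  C-H: 8 × 425 = 3400
  Σ(broken) = 4072 kJ
Bonds formed (products):
  C-C: 1 × 336 = 336
  C-H: 6 × 425 = 2550
  C=C: 1 × 607 = 607
  H-H: 1 × 447 = 447
  Σ(formed) = 3940 kJ
ΔH = Σ(broken) − Σ(formed) = 4072 − 3940 = +132 kJ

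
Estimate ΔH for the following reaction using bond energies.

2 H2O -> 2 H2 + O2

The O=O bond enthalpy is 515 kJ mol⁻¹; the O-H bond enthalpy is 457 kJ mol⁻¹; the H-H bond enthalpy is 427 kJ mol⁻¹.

Bonds broken (reactants):
  O-H: 4 × 457 = 1828
  Σ(broken) = 1828 kJ
Bonds formed (products):
  H-H: 2 × 427 = 854
  O=O: 1 × 515 = 515
  Σ(formed) = 1369 kJ
ΔH = Σ(broken) − Σ(formed) = 1828 − 1369 = +459 kJ

ΔH ≈ +459 kJ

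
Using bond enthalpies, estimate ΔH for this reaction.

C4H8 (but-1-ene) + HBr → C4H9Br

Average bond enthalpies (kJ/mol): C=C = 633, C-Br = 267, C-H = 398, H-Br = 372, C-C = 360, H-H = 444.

ΔH ≈ −20 kJ

Bonds broken (reactants):
  C-C: 2 × 360 = 720
  C-H: 8 × 398 = 3184
  C=C: 1 × 633 = 633
  H-Br: 1 × 372 = 372
  Σ(broken) = 4909 kJ
Bonds formed (products):
  C-Br: 1 × 267 = 267
  C-C: 3 × 360 = 1080
  C-H: 9 × 398 = 3582
  Σ(formed) = 4929 kJ
ΔH = Σ(broken) − Σ(formed) = 4909 − 4929 = −20 kJ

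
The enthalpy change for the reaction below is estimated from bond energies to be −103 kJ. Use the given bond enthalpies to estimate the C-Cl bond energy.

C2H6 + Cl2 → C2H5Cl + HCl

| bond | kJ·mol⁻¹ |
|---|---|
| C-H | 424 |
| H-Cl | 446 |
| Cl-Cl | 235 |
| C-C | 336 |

Let D be the C-Cl bond energy.
Σ(broken) = 1×336 + 6×424 + 1×235 = 3115
Σ(formed) = 1×336 + 1×D + 5×424 + 1×446 = 2902 + D
ΔH = Σ(broken) − Σ(formed) = (3115) − (2902 + D) = +213 − D
Setting this equal to −103 kJ gives D = 316 kJ/mol.

D(C-Cl) ≈ 316 kJ/mol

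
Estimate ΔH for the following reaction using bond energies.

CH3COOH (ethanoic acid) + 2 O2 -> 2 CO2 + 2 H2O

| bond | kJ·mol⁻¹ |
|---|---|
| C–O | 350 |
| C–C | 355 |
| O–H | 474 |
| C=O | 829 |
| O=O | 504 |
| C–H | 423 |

ΔH ≈ −927 kJ

Bonds broken (reactants):
  C–C: 1 × 355 = 355
  C–H: 3 × 423 = 1269
  C–O: 1 × 350 = 350
  C=O: 1 × 829 = 829
  O–H: 1 × 474 = 474
  O=O: 2 × 504 = 1008
  Σ(broken) = 4285 kJ
Bonds formed (products):
  C=O: 4 × 829 = 3316
  O–H: 4 × 474 = 1896
  Σ(formed) = 5212 kJ
ΔH = Σ(broken) − Σ(formed) = 4285 − 5212 = −927 kJ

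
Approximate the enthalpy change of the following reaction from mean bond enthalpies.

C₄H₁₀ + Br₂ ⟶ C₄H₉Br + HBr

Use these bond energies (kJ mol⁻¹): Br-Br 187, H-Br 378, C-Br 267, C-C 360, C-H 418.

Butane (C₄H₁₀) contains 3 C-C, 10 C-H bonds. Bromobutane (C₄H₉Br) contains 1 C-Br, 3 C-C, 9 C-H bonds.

ΔH ≈ −40 kJ

Bonds broken (reactants):
  Br-Br: 1 × 187 = 187
  C-C: 3 × 360 = 1080
  C-H: 10 × 418 = 4180
  Σ(broken) = 5447 kJ
Bonds formed (products):
  C-Br: 1 × 267 = 267
  C-C: 3 × 360 = 1080
  C-H: 9 × 418 = 3762
  H-Br: 1 × 378 = 378
  Σ(formed) = 5487 kJ
ΔH = Σ(broken) − Σ(formed) = 5447 − 5487 = −40 kJ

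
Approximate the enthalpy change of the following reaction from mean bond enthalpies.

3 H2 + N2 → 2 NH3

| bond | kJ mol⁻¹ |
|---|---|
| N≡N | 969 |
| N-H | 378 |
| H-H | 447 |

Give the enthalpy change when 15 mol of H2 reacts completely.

Bonds broken (reactants):
  H-H: 3 × 447 = 1341
  N≡N: 1 × 969 = 969
  Σ(broken) = 2310 kJ
Bonds formed (products):
  N-H: 6 × 378 = 2268
  Σ(formed) = 2268 kJ
ΔH = Σ(broken) − Σ(formed) = 2310 − 2268 = +42 kJ
For 5× the reaction as written: 5 × (+42) = +210 kJ

ΔH = +210 kJ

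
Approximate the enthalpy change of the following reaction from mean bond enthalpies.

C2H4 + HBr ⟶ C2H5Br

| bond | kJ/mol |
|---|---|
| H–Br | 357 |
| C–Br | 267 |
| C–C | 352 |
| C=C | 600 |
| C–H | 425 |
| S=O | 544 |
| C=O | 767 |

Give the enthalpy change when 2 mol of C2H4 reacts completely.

Bonds broken (reactants):
  C–H: 4 × 425 = 1700
  C=C: 1 × 600 = 600
  H–Br: 1 × 357 = 357
  Σ(broken) = 2657 kJ
Bonds formed (products):
  C–Br: 1 × 267 = 267
  C–C: 1 × 352 = 352
  C–H: 5 × 425 = 2125
  Σ(formed) = 2744 kJ
ΔH = Σ(broken) − Σ(formed) = 2657 − 2744 = −87 kJ
For 2× the reaction as written: 2 × (−87) = −174 kJ

ΔH = −174 kJ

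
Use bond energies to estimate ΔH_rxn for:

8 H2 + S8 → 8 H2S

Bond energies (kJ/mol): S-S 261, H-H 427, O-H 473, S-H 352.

Bonds broken (reactants):
  H-H: 8 × 427 = 3416
  S-S: 8 × 261 = 2088
  Σ(broken) = 5504 kJ
Bonds formed (products):
  S-H: 16 × 352 = 5632
  Σ(formed) = 5632 kJ
ΔH = Σ(broken) − Σ(formed) = 5504 − 5632 = −128 kJ

ΔH ≈ −128 kJ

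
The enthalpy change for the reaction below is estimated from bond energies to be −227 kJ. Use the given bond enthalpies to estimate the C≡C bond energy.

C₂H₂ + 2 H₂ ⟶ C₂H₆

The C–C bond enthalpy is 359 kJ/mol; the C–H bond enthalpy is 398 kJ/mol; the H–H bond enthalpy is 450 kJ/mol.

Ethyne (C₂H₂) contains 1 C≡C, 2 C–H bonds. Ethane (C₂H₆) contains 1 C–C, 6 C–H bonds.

D(C≡C) ≈ 824 kJ/mol

Let D be the C≡C bond energy.
Σ(broken) = 1×D + 2×398 + 2×450 = 1696 + D
Σ(formed) = 1×359 + 6×398 = 2747
ΔH = Σ(broken) − Σ(formed) = (1696 + D) − (2747) = −1051 + D
Setting this equal to −227 kJ gives D = 824 kJ/mol.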